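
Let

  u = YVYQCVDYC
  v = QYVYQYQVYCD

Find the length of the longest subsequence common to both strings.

Let dp[i][j] be the LCS length of the first i characters of u and the first j characters of v. dp[i][j] = dp[i-1][j-1]+1 when the i-th and j-th characters match, else max(dp[i-1][j], dp[i][j-1]).
    ·  Q  Y  V  Y  Q  Y  Q  V  Y  C  D
 ·  0  0  0  0  0  0  0  0  0  0  0  0
 Y  0  0  1  1  1  1  1  1  1  1  1  1
 V  0  0  1  2  2  2  2  2  2  2  2  2
 Y  0  0  1  2  3  3  3  3  3  3  3  3
 Q  0  1  1  2  3  4  4  4  4  4  4  4
 C  0  1  1  2  3  4  4  4  4  4  5  5
 V  0  1  1  2  3  4  4  4  5  5  5  5
 D  0  1  1  2  3  4  4  4  5  5  5  6
 Y  0  1  2  2  3  4  5  5  5  6  6  6
 C  0  1  2  2  3  4  5  5  5  6  7  7
dp[9][11] = 7. One LCS (by backtracking along matches): YVYQVYC.

7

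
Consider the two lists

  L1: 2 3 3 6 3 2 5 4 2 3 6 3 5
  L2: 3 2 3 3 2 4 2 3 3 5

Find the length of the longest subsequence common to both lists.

9

Taking 2 at L1[1]=L2[2]; then 3 at L1[3]=L2[3]; then 3 at L1[5]=L2[4]; then 2 at L1[6]=L2[5]; then 4 at L1[8]=L2[6]; then 2 at L1[9]=L2[7]; then 3 at L1[10]=L2[8]; then 3 at L1[12]=L2[9]; then 5 at L1[13]=L2[10] gives a common subsequence of length 9. Since dp[13][10] = 9, nothing longer is possible.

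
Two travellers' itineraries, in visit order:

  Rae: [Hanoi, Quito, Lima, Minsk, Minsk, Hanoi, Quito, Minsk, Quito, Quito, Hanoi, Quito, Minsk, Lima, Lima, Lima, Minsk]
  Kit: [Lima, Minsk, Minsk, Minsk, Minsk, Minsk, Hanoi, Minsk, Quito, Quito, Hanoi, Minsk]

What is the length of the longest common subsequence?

Pick Lima (Rae #3, Kit #1), then Minsk (Rae #4, Kit #5), then Minsk (Rae #5, Kit #6), then Hanoi (Rae #6, Kit #7), then Minsk (Rae #8, Kit #8), then Quito (Rae #9, Kit #9), then Quito (Rae #10, Kit #10), then Hanoi (Rae #11, Kit #11), then Minsk (Rae #17, Kit #12); all 9 stops appear in both, in order. dp[17][12] = 9 confirms this is the maximum.

9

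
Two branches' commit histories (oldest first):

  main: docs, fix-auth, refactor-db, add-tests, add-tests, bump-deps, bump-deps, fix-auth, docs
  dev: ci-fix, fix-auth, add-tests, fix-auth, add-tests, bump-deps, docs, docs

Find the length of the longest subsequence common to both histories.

5

Taking fix-auth [2,2] → add-tests [4,3] → add-tests [5,5] → bump-deps [6,6] → docs [9,8] gives a common subsequence of length 5, and the DP table's final entry dp[9][8] is also 5, so no common subsequence is longer.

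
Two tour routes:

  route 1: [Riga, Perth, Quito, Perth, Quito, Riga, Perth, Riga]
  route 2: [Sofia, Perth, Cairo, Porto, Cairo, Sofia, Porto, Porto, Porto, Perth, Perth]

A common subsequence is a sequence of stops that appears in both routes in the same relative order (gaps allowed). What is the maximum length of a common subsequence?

3

Taking Perth at route 1[2]=route 2[2], Perth at route 1[4]=route 2[10], Perth at route 1[7]=route 2[11] gives a common subsequence of length 3. dp[8][11] = 3 confirms this is the maximum.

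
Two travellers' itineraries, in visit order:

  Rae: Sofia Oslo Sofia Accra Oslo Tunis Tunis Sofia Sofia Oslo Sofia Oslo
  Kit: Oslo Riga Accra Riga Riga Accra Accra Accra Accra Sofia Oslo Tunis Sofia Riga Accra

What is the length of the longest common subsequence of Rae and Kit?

Match Oslo (Rae #2, Kit #1) → Sofia (Rae #3, Kit #10) → Oslo (Rae #5, Kit #11) → Tunis (Rae #7, Kit #12) → Sofia (Rae #8, Kit #13) — 5 stops in the same relative order in both. Since dp[12][15] = 5, nothing longer is possible.

5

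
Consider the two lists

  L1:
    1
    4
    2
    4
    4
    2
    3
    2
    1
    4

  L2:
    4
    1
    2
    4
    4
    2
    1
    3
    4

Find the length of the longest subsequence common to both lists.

Let dp[i][j] be the LCS length of the first i values of L1 and the first j values of L2. dp[i][j] = dp[i-1][j-1]+1 when the i-th and j-th values match, else max(dp[i-1][j], dp[i][j-1]).
    ·  4  1  2  4  4  2  1  3  4
 ·  0  0  0  0  0  0  0  0  0  0
 1  0  0  1  1  1  1  1  1  1  1
 4  0  1  1  1  2  2  2  2  2  2
 2  0  1  1  2  2  2  3  3  3  3
 4  0  1  1  2  3  3  3  3  3  4
 4  0  1  1  2  3  4  4  4  4  4
 2  0  1  1  2  3  4  5  5  5  5
 3  0  1  1  2  3  4  5  5  6  6
 2  0  1  1  2  3  4  5  5  6  6
 1  0  1  2  2  3  4  5  6  6  6
 4  0  1  2  2  3  4  5  6  6  7
dp[10][9] = 7. One LCS (by backtracking along matches): 1, 2, 4, 4, 2, 3, 4.

7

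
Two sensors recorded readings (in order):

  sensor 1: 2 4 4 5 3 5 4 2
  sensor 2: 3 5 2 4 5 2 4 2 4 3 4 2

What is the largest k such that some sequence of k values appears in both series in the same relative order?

6

Let dp[i][j] be the LCS length of the first i values of sensor 1 and the first j values of sensor 2. dp[i][j] = dp[i-1][j-1]+1 when the i-th and j-th values match, else max(dp[i-1][j], dp[i][j-1]).
    ·  3  5  2  4  5  2  4  2  4  3  4  2
 ·  0  0  0  0  0  0  0  0  0  0  0  0  0
 2  0  0  0  1  1  1  1  1  1  1  1  1  1
 4  0  0  0  1  2  2  2  2  2  2  2  2  2
 4  0  0  0  1  2  2  2  3  3  3  3  3  3
 5  0  0  1  1  2  3  3  3  3  3  3  3  3
 3  0  1  1  1  2  3  3  3  3  3  4  4  4
 5  0  1  2  2  2  3  3  3  3  3  4  4  4
 4  0  1  2  2  3  3  3  4  4  4  4  5  5
 2  0  1  2  3  3  3  4  4  5  5  5  5  6
dp[8][12] = 6. One LCS (by backtracking along matches): 2, 4, 4, 3, 4, 2.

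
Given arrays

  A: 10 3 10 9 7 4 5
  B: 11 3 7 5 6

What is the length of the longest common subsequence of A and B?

3

Pick 3 (A #2, B #2) → 7 (A #5, B #3) → 5 (A #7, B #4); all 3 values appear in both, in order. dp[7][5] = 3 confirms this is the maximum.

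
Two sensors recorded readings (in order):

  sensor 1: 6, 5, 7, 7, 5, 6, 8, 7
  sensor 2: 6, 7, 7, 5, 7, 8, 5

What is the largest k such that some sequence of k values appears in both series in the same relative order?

5

Let dp[i][j] be the LCS length of the first i values of sensor 1 and the first j values of sensor 2. dp[i][j] = dp[i-1][j-1]+1 when the i-th and j-th values match, else max(dp[i-1][j], dp[i][j-1]).
    ·  6  7  7  5  7  8  5
 ·  0  0  0  0  0  0  0  0
 6  0  1  1  1  1  1  1  1
 5  0  1  1  1  2  2  2  2
 7  0  1  2  2  2  3  3  3
 7  0  1  2  3  3  3  3  3
 5  0  1  2  3  4  4  4  4
 6  0  1  2  3  4  4  4  4
 8  0  1  2  3  4  4  5  5
 7  0  1  2  3  4  5  5  5
dp[8][7] = 5. One LCS (by backtracking along matches): 6, 7, 7, 5, 8.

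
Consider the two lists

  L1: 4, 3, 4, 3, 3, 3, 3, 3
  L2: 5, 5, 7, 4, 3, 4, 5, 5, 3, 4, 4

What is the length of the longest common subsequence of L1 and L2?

Match 4 (L1 #1, L2 #4), then 3 (L1 #2, L2 #5), then 4 (L1 #3, L2 #6), then 3 (L1 #4, L2 #9) — 4 values in the same relative order in both, and the DP table's final entry dp[8][11] is also 4, so no common subsequence is longer.

4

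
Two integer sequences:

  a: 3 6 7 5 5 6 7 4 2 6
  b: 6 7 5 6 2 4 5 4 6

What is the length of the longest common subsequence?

Taking 6 [2,1], then 7 [3,2], then 5 [4,3], then 5 [5,7], then 4 [8,8], then 6 [10,9] gives a common subsequence of length 6. dp[10][9] = 6 confirms this is the maximum.

6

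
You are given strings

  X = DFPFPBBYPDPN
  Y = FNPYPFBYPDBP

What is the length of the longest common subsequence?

8

Match F (X #2, Y #1), then P (X #3, Y #5), then F (X #4, Y #6), then B (X #7, Y #7), then Y (X #8, Y #8), then P (X #9, Y #9), then D (X #10, Y #10), then P (X #11, Y #12) — 8 characters in the same relative order in both. dp[12][12] = 8 confirms this is the maximum.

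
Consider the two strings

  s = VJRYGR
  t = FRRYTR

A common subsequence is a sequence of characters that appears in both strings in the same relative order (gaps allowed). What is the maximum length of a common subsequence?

3

Taking R [3,3] → Y [4,4] → R [6,6] gives a common subsequence of length 3, and the DP table's final entry dp[6][6] is also 3, so no common subsequence is longer.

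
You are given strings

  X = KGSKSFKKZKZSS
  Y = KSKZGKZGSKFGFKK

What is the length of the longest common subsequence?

Match K (X #1, Y #6), then G (X #2, Y #8), then S (X #3, Y #9), then K (X #4, Y #10), then F (X #6, Y #13), then K (X #8, Y #14), then K (X #10, Y #15) — 7 characters in the same relative order in both. dp[13][15] = 7 confirms this is the maximum.

7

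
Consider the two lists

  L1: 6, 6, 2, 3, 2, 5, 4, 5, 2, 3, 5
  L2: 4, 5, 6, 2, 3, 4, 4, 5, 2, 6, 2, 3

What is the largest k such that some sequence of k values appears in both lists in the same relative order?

Let dp[i][j] be the LCS length of the first i values of L1 and the first j values of L2. dp[i][j] = dp[i-1][j-1]+1 when the i-th and j-th values match, else max(dp[i-1][j], dp[i][j-1]).
    ·  4  5  6  2  3  4  4  5  2  6  2  3
 ·  0  0  0  0  0  0  0  0  0  0  0  0  0
 6  0  0  0  1  1  1  1  1  1  1  1  1  1
 6  0  0  0  1  1  1  1  1  1  1  2  2  2
 2  0  0  0  1  2  2  2  2  2  2  2  3  3
 3  0  0  0  1  2  3  3  3  3  3  3  3  4
 2  0  0  0  1  2  3  3  3  3  4  4  4  4
 5  0  0  1  1  2  3  3  3  4  4  4  4  4
 4  0  1  1  1  2  3  4  4  4  4  4  4  4
 5  0  1  2  2  2  3  4  4  5  5  5  5  5
 2  0  1  2  2  3  3  4  4  5  6  6  6  6
 3  0  1  2  2  3  4  4  4  5  6  6  6  7
 5  0  1  2  2  3  4  4  4  5  6  6  6  7
dp[11][12] = 7. One LCS (by backtracking along matches): 6, 2, 3, 4, 5, 2, 3.

7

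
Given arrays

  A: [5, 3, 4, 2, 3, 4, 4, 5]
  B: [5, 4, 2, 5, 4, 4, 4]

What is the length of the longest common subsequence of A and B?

Match 5 at A[1]=B[1], then 4 at A[3]=B[2], then 2 at A[4]=B[3], then 4 at A[6]=B[6], then 4 at A[7]=B[7] — 5 values in the same relative order in both. The LCS DP gives dp[8][7] = 5, so this is optimal.

5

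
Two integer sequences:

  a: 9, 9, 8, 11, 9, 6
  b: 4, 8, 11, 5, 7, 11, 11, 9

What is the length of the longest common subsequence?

3

Taking 8 [3,2], then 11 [4,7], then 9 [5,8] gives a common subsequence of length 3. The LCS DP gives dp[6][8] = 3, so this is optimal.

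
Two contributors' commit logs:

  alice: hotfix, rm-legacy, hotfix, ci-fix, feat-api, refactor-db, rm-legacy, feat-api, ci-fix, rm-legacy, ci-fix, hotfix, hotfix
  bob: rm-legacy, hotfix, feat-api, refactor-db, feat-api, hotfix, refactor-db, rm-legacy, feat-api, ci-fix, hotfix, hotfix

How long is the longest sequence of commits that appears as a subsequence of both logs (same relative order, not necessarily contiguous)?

9

Pick rm-legacy [2,1]; then hotfix [3,2]; then feat-api [5,5]; then refactor-db [6,7]; then rm-legacy [7,8]; then feat-api [8,9]; then ci-fix [11,10]; then hotfix [12,11]; then hotfix [13,12]; all 9 commits appear in both, in order. The LCS DP gives dp[13][12] = 9, so this is optimal.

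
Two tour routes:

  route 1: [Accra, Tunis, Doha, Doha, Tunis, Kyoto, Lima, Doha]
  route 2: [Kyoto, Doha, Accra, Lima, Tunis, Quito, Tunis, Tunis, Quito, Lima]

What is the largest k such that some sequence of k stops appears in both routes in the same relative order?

4

One common subsequence of length 4: Accra at route 1[1]=route 2[3], then Tunis at route 1[2]=route 2[7], then Tunis at route 1[5]=route 2[8], then Lima at route 1[7]=route 2[10]. dp[8][10] = 4 confirms this is the maximum.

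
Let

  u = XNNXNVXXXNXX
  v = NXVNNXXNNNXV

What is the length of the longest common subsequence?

7

Let dp[i][j] be the LCS length of the first i characters of u and the first j characters of v. dp[i][j] = dp[i-1][j-1]+1 when the i-th and j-th characters match, else max(dp[i-1][j], dp[i][j-1]).
    ·  N  X  V  N  N  X  X  N  N  N  X  V
 ·  0  0  0  0  0  0  0  0  0  0  0  0  0
 X  0  0  1  1  1  1  1  1  1  1  1  1  1
 N  0  1  1  1  2  2  2  2  2  2  2  2  2
 N  0  1  1  1  2  3  3  3  3  3  3  3  3
 X  0  1  2  2  2  3  4  4  4  4  4  4  4
 N  0  1  2  2  3  3  4  4  5  5  5  5  5
 V  0  1  2  3  3  3  4  4  5  5  5  5  6
 X  0  1  2  3  3  3  4  5  5  5  5  6  6
 X  0  1  2  3  3  3  4  5  5  5  5  6  6
 X  0  1  2  3  3  3  4  5  5  5  5  6  6
 N  0  1  2  3  4  4  4  5  6  6  6  6  6
 X  0  1  2  3  4  4  5  5  6  6  6  7  7
 X  0  1  2  3  4  4  5  6  6  6  6  7  7
dp[12][12] = 7. One LCS (by backtracking along matches): XNNXNNX.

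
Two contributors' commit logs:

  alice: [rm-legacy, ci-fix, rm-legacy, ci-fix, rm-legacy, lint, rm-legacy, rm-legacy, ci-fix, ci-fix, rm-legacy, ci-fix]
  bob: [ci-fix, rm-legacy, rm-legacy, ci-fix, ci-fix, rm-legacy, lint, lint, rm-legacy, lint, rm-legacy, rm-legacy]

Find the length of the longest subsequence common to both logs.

8

Pick rm-legacy [1,3]; then ci-fix [2,4]; then ci-fix [4,5]; then rm-legacy [5,6]; then lint [6,8]; then rm-legacy [7,9]; then rm-legacy [8,11]; then rm-legacy [11,12]; all 8 commits appear in both, in order. The LCS DP gives dp[12][12] = 8, so this is optimal.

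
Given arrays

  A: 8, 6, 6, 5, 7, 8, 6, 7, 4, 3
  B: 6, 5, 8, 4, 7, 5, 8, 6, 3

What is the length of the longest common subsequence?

6

Let dp[i][j] be the LCS length of the first i values of A and the first j values of B. dp[i][j] = dp[i-1][j-1]+1 when the i-th and j-th values match, else max(dp[i-1][j], dp[i][j-1]).
    ·  6  5  8  4  7  5  8  6  3
 ·  0  0  0  0  0  0  0  0  0  0
 8  0  0  0  1  1  1  1  1  1  1
 6  0  1  1  1  1  1  1  1  2  2
 6  0  1  1  1  1  1  1  1  2  2
 5  0  1  2  2  2  2  2  2  2  2
 7  0  1  2  2  2  3  3  3  3  3
 8  0  1  2  3  3  3  3  4  4  4
 6  0  1  2  3  3  3  3  4  5  5
 7  0  1  2  3  3  4  4  4  5  5
 4  0  1  2  3  4  4  4  4  5  5
 3  0  1  2  3  4  4  4  4  5  6
dp[10][9] = 6. One LCS (by backtracking along matches): 6, 5, 7, 8, 6, 3.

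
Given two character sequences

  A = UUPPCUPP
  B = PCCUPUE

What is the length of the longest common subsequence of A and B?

Let dp[i][j] be the LCS length of the first i characters of A and the first j characters of B. dp[i][j] = dp[i-1][j-1]+1 when the i-th and j-th characters match, else max(dp[i-1][j], dp[i][j-1]).
    ·  P  C  C  U  P  U  E
 ·  0  0  0  0  0  0  0  0
 U  0  0  0  0  1  1  1  1
 U  0  0  0  0  1  1  2  2
 P  0  1  1  1  1  2  2  2
 P  0  1  1  1  1  2  2  2
 C  0  1  2  2  2  2  2  2
 U  0  1  2  2  3  3  3  3
 P  0  1  2  2  3  4  4  4
 P  0  1  2  2  3  4  4  4
dp[8][7] = 4. One LCS (by backtracking along matches): PCUP.

4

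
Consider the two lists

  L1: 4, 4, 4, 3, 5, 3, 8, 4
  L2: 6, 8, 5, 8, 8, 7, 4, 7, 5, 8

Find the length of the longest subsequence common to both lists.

3

Match 4 [1,7]; then 5 [5,9]; then 8 [7,10] — 3 values in the same relative order in both, and the DP table's final entry dp[8][10] is also 3, so no common subsequence is longer.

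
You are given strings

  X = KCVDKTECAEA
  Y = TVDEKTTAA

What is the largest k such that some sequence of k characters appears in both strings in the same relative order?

Match V (X #3, Y #2), D (X #4, Y #3), K (X #5, Y #5), T (X #6, Y #7), A (X #9, Y #8), A (X #11, Y #9) — 6 characters in the same relative order in both. The LCS DP gives dp[11][9] = 6, so this is optimal.

6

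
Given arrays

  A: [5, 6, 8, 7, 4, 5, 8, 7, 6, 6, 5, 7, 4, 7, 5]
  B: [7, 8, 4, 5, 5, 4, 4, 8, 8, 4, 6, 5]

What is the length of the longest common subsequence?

6

One common subsequence of length 6: 8 (A #3, B #2), then 4 (A #5, B #3), then 5 (A #6, B #5), then 8 (A #7, B #9), then 6 (A #10, B #11), then 5 (A #15, B #12). Since dp[15][12] = 6, nothing longer is possible.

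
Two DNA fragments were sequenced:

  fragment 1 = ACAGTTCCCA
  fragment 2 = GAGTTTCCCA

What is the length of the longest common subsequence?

Let dp[i][j] be the LCS length of the first i bases of fragment 1 and the first j bases of fragment 2. dp[i][j] = dp[i-1][j-1]+1 when the i-th and j-th bases match, else max(dp[i-1][j], dp[i][j-1]).
    ·  G  A  G  T  T  T  C  C  C  A
 ·  0  0  0  0  0  0  0  0  0  0  0
 A  0  0  1  1  1  1  1  1  1  1  1
 C  0  0  1  1  1  1  1  2  2  2  2
 A  0  0  1  1  1  1  1  2  2  2  3
 G  0  1  1  2  2  2  2  2  2  2  3
 T  0  1  1  2  3  3  3  3  3  3  3
 T  0  1  1  2  3  4  4  4  4  4  4
 C  0  1  1  2  3  4  4  5  5  5  5
 C  0  1  1  2  3  4  4  5  6  6  6
 C  0  1  1  2  3  4  4  5  6  7  7
 A  0  1  2  2  3  4  4  5  6  7  8
dp[10][10] = 8. One LCS (by backtracking along matches): AGTTCCCA.

8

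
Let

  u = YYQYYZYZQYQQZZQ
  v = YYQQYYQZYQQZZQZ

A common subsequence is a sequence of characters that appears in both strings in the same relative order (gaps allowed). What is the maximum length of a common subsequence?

12

One common subsequence of length 12: Y [1,1], Y [2,2], Q [3,4], Y [4,5], Y [5,6], Z [8,8], Y [10,9], Q [11,10], Q [12,11], Z [13,12], Z [14,13], Q [15,14]. Since dp[15][15] = 12, nothing longer is possible.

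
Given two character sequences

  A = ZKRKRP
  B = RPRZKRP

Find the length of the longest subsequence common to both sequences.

Let dp[i][j] be the LCS length of the first i characters of A and the first j characters of B. dp[i][j] = dp[i-1][j-1]+1 when the i-th and j-th characters match, else max(dp[i-1][j], dp[i][j-1]).
    ·  R  P  R  Z  K  R  P
 ·  0  0  0  0  0  0  0  0
 Z  0  0  0  0  1  1  1  1
 K  0  0  0  0  1  2  2  2
 R  0  1  1  1  1  2  3  3
 K  0  1  1  1  1  2  3  3
 R  0  1  1  2  2  2  3  3
 P  0  1  2  2  2  2  3  4
dp[6][7] = 4. One LCS (by backtracking along matches): ZKRP.

4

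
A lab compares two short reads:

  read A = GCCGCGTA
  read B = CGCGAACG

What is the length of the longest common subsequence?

5

Let dp[i][j] be the LCS length of the first i bases of read A and the first j bases of read B. dp[i][j] = dp[i-1][j-1]+1 when the i-th and j-th bases match, else max(dp[i-1][j], dp[i][j-1]).
    ·  C  G  C  G  A  A  C  G
 ·  0  0  0  0  0  0  0  0  0
 G  0  0  1  1  1  1  1  1  1
 C  0  1  1  2  2  2  2  2  2
 C  0  1  1  2  2  2  2  3  3
 G  0  1  2  2  3  3  3  3  4
 C  0  1  2  3  3  3  3  4  4
 G  0  1  2  3  4  4  4  4  5
 T  0  1  2  3  4  4  4  4  5
 A  0  1  2  3  4  5  5  5  5
dp[8][8] = 5. One LCS (by backtracking along matches): GCGCG.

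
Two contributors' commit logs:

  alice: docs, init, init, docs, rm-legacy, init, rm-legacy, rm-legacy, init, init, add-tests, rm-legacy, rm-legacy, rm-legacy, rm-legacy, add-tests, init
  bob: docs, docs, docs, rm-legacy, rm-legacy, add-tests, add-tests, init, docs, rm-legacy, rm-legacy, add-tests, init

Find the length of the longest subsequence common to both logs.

Taking docs [1,2], then docs [4,3], then rm-legacy [5,4], then rm-legacy [7,5], then init [9,8], then rm-legacy [14,10], then rm-legacy [15,11], then add-tests [16,12], then init [17,13] gives a common subsequence of length 9. dp[17][13] = 9 confirms this is the maximum.

9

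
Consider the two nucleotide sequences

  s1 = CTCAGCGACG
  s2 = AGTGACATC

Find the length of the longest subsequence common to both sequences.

Pick T [2,3]; then A [4,5]; then C [6,6]; then A [8,7]; then C [9,9]; all 5 bases appear in both, in order. dp[10][9] = 5 confirms this is the maximum.

5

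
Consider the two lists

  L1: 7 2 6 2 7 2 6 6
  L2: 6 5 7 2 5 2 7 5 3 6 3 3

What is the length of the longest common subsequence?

Pick 7 at L1[1]=L2[3], 2 at L1[2]=L2[4], 2 at L1[4]=L2[6], 7 at L1[5]=L2[7], 6 at L1[7]=L2[10]; all 5 values appear in both, in order, and the DP table's final entry dp[8][12] is also 5, so no common subsequence is longer.

5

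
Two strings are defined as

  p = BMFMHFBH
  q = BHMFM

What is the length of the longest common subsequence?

Let dp[i][j] be the LCS length of the first i characters of p and the first j characters of q. dp[i][j] = dp[i-1][j-1]+1 when the i-th and j-th characters match, else max(dp[i-1][j], dp[i][j-1]).
    ·  B  H  M  F  M
 ·  0  0  0  0  0  0
 B  0  1  1  1  1  1
 M  0  1  1  2  2  2
 F  0  1  1  2  3  3
 M  0  1  1  2  3  4
 H  0  1  2  2  3  4
 F  0  1  2  2  3  4
 B  0  1  2  2  3  4
 H  0  1  2  2  3  4
dp[8][5] = 4. One LCS (by backtracking along matches): BMFM.

4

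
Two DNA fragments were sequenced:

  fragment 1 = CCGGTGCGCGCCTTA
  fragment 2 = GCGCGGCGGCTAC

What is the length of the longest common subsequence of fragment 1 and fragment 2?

Match C [1,2], then C [2,4], then G [4,5], then G [6,6], then C [7,7], then G [8,8], then G [10,9], then C [12,10], then T [14,11], then A [15,12] — 10 bases in the same relative order in both. dp[15][13] = 10 confirms this is the maximum.

10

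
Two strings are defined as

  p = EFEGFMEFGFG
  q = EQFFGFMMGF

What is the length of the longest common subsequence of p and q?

7

One common subsequence of length 7: E at p[1]=q[1]; then F at p[2]=q[4]; then G at p[4]=q[5]; then F at p[5]=q[6]; then M at p[6]=q[8]; then G at p[9]=q[9]; then F at p[10]=q[10], and the DP table's final entry dp[11][10] is also 7, so no common subsequence is longer.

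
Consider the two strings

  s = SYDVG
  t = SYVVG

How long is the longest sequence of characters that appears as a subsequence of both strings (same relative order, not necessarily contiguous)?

Let dp[i][j] be the LCS length of the first i characters of s and the first j characters of t. dp[i][j] = dp[i-1][j-1]+1 when the i-th and j-th characters match, else max(dp[i-1][j], dp[i][j-1]).
    ·  S  Y  V  V  G
 ·  0  0  0  0  0  0
 S  0  1  1  1  1  1
 Y  0  1  2  2  2  2
 D  0  1  2  2  2  2
 V  0  1  2  3  3  3
 G  0  1  2  3  3  4
dp[5][5] = 4. One LCS (by backtracking along matches): SYVG.

4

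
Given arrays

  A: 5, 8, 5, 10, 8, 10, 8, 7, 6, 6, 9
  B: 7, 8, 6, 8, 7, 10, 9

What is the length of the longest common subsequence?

4

Taking 8 (A #2, B #2); then 8 (A #5, B #4); then 10 (A #6, B #6); then 9 (A #11, B #7) gives a common subsequence of length 4. dp[11][7] = 4 confirms this is the maximum.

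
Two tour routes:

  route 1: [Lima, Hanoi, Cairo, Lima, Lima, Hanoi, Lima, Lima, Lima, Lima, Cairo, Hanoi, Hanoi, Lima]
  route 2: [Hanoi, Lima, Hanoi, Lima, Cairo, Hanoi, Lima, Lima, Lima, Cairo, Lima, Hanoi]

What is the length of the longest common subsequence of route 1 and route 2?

One common subsequence of length 9: Lima (route 1 #1, route 2 #2) → Hanoi (route 1 #2, route 2 #3) → Cairo (route 1 #3, route 2 #5) → Hanoi (route 1 #6, route 2 #6) → Lima (route 1 #7, route 2 #7) → Lima (route 1 #8, route 2 #8) → Lima (route 1 #9, route 2 #9) → Lima (route 1 #10, route 2 #11) → Hanoi (route 1 #13, route 2 #12), and the DP table's final entry dp[14][12] is also 9, so no common subsequence is longer.

9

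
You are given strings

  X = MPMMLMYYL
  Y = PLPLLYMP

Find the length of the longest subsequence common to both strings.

3

Let dp[i][j] be the LCS length of the first i characters of X and the first j characters of Y. dp[i][j] = dp[i-1][j-1]+1 when the i-th and j-th characters match, else max(dp[i-1][j], dp[i][j-1]).
    ·  P  L  P  L  L  Y  M  P
 ·  0  0  0  0  0  0  0  0  0
 M  0  0  0  0  0  0  0  1  1
 P  0  1  1  1  1  1  1  1  2
 M  0  1  1  1  1  1  1  2  2
 M  0  1  1  1  1  1  1  2  2
 L  0  1  2  2  2  2  2  2  2
 M  0  1  2  2  2  2  2  3  3
 Y  0  1  2  2  2  2  3  3  3
 Y  0  1  2  2  2  2  3  3  3
 L  0  1  2  2  3  3  3  3  3
dp[9][8] = 3. One LCS (by backtracking along matches): PLM.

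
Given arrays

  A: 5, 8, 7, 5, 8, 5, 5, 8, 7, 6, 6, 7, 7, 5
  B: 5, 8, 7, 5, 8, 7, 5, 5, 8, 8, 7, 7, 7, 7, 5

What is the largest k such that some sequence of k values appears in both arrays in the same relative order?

Match 5 at A[1]=B[1] → 8 at A[2]=B[2] → 7 at A[3]=B[3] → 5 at A[4]=B[4] → 8 at A[5]=B[5] → 5 at A[6]=B[7] → 5 at A[7]=B[8] → 8 at A[8]=B[10] → 7 at A[9]=B[12] → 7 at A[12]=B[13] → 7 at A[13]=B[14] → 5 at A[14]=B[15] — 12 values in the same relative order in both. Since dp[14][15] = 12, nothing longer is possible.

12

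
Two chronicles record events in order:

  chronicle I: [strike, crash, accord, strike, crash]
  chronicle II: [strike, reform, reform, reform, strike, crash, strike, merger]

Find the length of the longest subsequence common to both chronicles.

3

Match strike at chronicle I[1]=chronicle II[5] → crash at chronicle I[2]=chronicle II[6] → strike at chronicle I[4]=chronicle II[7] — 3 events in the same relative order in both, and the DP table's final entry dp[5][8] is also 3, so no common subsequence is longer.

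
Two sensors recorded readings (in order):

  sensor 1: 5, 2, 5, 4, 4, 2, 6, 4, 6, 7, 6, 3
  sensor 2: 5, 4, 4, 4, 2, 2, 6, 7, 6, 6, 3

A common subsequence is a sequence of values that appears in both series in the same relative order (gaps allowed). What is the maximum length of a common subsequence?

8

Let dp[i][j] be the LCS length of the first i values of sensor 1 and the first j values of sensor 2. dp[i][j] = dp[i-1][j-1]+1 when the i-th and j-th values match, else max(dp[i-1][j], dp[i][j-1]).
    ·  5  4  4  4  2  2  6  7  6  6  3
 ·  0  0  0  0  0  0  0  0  0  0  0  0
 5  0  1  1  1  1  1  1  1  1  1  1  1
 2  0  1  1  1  1  2  2  2  2  2  2  2
 5  0  1  1  1  1  2  2  2  2  2  2  2
 4  0  1  2  2  2  2  2  2  2  2  2  2
 4  0  1  2  3  3  3  3  3  3  3  3  3
 2  0  1  2  3  3  4  4  4  4  4  4  4
 6  0  1  2  3  3  4  4  5  5  5  5  5
 4  0  1  2  3  4  4  4  5  5  5  5  5
 6  0  1  2  3  4  4  4  5  5  6  6  6
 7  0  1  2  3  4  4  4  5  6  6  6  6
 6  0  1  2  3  4  4  4  5  6  7  7  7
 3  0  1  2  3  4  4  4  5  6  7  7  8
dp[12][11] = 8. One LCS (by backtracking along matches): 5, 4, 4, 2, 6, 6, 6, 3.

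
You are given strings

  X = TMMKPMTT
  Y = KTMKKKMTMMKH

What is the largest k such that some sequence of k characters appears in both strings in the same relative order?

Pick T [1,2] → M [2,3] → K [4,6] → M [6,7] → T [7,8]; all 5 characters appear in both, in order, and the DP table's final entry dp[8][12] is also 5, so no common subsequence is longer.

5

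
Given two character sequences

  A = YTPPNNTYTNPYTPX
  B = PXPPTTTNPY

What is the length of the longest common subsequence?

One common subsequence of length 7: P at A[3]=B[3], then P at A[4]=B[4], then T at A[7]=B[6], then T at A[9]=B[7], then N at A[10]=B[8], then P at A[11]=B[9], then Y at A[12]=B[10], and the DP table's final entry dp[15][10] is also 7, so no common subsequence is longer.

7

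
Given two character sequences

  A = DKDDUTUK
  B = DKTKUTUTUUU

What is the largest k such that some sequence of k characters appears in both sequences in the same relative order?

Let dp[i][j] be the LCS length of the first i characters of A and the first j characters of B. dp[i][j] = dp[i-1][j-1]+1 when the i-th and j-th characters match, else max(dp[i-1][j], dp[i][j-1]).
    ·  D  K  T  K  U  T  U  T  U  U  U
 ·  0  0  0  0  0  0  0  0  0  0  0  0
 D  0  1  1  1  1  1  1  1  1  1  1  1
 K  0  1  2  2  2  2  2  2  2  2  2  2
 D  0  1  2  2  2  2  2  2  2  2  2  2
 D  0  1  2  2  2  2  2  2  2  2  2  2
 U  0  1  2  2  2  3  3  3  3  3  3  3
 T  0  1  2  3  3  3  4  4  4  4  4  4
 U  0  1  2  3  3  4  4  5  5  5  5  5
 K  0  1  2  3  4  4  4  5  5  5  5  5
dp[8][11] = 5. One LCS (by backtracking along matches): DKUTU.

5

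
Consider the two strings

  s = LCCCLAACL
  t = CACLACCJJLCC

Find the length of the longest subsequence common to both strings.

One common subsequence of length 6: C at s[2]=t[1]; then C at s[4]=t[3]; then L at s[5]=t[4]; then A at s[6]=t[5]; then C at s[8]=t[7]; then L at s[9]=t[10]. The LCS DP gives dp[9][12] = 6, so this is optimal.

6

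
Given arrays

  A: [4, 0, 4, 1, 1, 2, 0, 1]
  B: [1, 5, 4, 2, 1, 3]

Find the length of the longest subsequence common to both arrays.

3

Let dp[i][j] be the LCS length of the first i values of A and the first j values of B. dp[i][j] = dp[i-1][j-1]+1 when the i-th and j-th values match, else max(dp[i-1][j], dp[i][j-1]).
    ·  1  5  4  2  1  3
 ·  0  0  0  0  0  0  0
 4  0  0  0  1  1  1  1
 0  0  0  0  1  1  1  1
 4  0  0  0  1  1  1  1
 1  0  1  1  1  1  2  2
 1  0  1  1  1  1  2  2
 2  0  1  1  1  2  2  2
 0  0  1  1  1  2  2  2
 1  0  1  1  1  2  3  3
dp[8][6] = 3. One LCS (by backtracking along matches): 4, 2, 1.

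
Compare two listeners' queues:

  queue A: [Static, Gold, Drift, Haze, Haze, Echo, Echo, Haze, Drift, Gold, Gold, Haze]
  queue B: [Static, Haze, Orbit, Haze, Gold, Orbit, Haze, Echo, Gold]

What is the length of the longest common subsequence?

Match Static [1,1] → Gold [2,5] → Haze [5,7] → Echo [7,8] → Gold [11,9] — 5 songs in the same relative order in both. Since dp[12][9] = 5, nothing longer is possible.

5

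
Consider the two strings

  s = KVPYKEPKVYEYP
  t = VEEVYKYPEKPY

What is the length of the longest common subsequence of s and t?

Taking V at s[2]=t[4]; then Y at s[4]=t[5]; then K at s[5]=t[6]; then E at s[6]=t[9]; then P at s[7]=t[11]; then Y at s[12]=t[12] gives a common subsequence of length 6. The LCS DP gives dp[13][12] = 6, so this is optimal.

6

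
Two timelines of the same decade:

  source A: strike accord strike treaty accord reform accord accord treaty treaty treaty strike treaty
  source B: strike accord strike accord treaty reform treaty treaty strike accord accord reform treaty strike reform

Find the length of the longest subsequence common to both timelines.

9

One common subsequence of length 9: strike (source A #1, source B #1) → accord (source A #2, source B #2) → strike (source A #3, source B #3) → treaty (source A #4, source B #5) → reform (source A #6, source B #6) → accord (source A #7, source B #10) → accord (source A #8, source B #11) → treaty (source A #11, source B #13) → strike (source A #12, source B #14), and the DP table's final entry dp[13][15] is also 9, so no common subsequence is longer.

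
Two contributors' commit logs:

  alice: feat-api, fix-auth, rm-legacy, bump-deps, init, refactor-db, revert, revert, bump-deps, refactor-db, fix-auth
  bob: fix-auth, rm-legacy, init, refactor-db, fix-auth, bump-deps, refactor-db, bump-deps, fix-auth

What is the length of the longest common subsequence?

Match fix-auth [2,1] → rm-legacy [3,2] → init [5,3] → refactor-db [6,4] → bump-deps [9,6] → refactor-db [10,7] → fix-auth [11,9] — 7 commits in the same relative order in both, and the DP table's final entry dp[11][9] is also 7, so no common subsequence is longer.

7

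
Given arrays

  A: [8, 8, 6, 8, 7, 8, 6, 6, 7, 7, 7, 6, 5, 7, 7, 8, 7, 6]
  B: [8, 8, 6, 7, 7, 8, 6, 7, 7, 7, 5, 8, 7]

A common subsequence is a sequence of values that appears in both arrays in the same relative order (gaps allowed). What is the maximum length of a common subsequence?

Match 8 at A[1]=B[1], then 8 at A[2]=B[2], then 6 at A[3]=B[3], then 7 at A[5]=B[5], then 8 at A[6]=B[6], then 6 at A[8]=B[7], then 7 at A[9]=B[8], then 7 at A[10]=B[9], then 7 at A[11]=B[10], then 5 at A[13]=B[11], then 8 at A[16]=B[12], then 7 at A[17]=B[13] — 12 values in the same relative order in both. dp[18][13] = 12 confirms this is the maximum.

12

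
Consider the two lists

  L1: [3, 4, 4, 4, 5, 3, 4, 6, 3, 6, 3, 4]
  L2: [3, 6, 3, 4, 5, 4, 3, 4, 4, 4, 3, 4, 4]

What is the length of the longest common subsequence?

7

One common subsequence of length 7: 3 (L1 #1, L2 #7), 4 (L1 #2, L2 #8), 4 (L1 #3, L2 #9), 4 (L1 #4, L2 #10), 3 (L1 #6, L2 #11), 4 (L1 #7, L2 #12), 4 (L1 #12, L2 #13). Since dp[12][13] = 7, nothing longer is possible.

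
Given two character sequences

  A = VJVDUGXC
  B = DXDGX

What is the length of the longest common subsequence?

Pick D at A[4]=B[3]; then G at A[6]=B[4]; then X at A[7]=B[5]; all 3 characters appear in both, in order. Since dp[8][5] = 3, nothing longer is possible.

3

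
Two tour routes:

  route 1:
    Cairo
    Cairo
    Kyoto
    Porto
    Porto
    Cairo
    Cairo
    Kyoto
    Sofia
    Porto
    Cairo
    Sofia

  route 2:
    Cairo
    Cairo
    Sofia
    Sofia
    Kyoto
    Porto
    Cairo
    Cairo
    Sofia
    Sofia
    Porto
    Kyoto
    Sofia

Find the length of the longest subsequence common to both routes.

Pick Cairo (route 1 #1, route 2 #1), then Cairo (route 1 #2, route 2 #2), then Kyoto (route 1 #3, route 2 #5), then Porto (route 1 #5, route 2 #6), then Cairo (route 1 #6, route 2 #7), then Cairo (route 1 #7, route 2 #8), then Sofia (route 1 #9, route 2 #10), then Porto (route 1 #10, route 2 #11), then Sofia (route 1 #12, route 2 #13); all 9 stops appear in both, in order, and the DP table's final entry dp[12][13] is also 9, so no common subsequence is longer.

9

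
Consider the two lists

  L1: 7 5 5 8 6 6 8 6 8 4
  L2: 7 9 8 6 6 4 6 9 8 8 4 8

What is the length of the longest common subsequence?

Taking 7 (L1 #1, L2 #1); then 8 (L1 #4, L2 #3); then 6 (L1 #5, L2 #5); then 6 (L1 #6, L2 #7); then 8 (L1 #7, L2 #9); then 8 (L1 #9, L2 #10); then 4 (L1 #10, L2 #11) gives a common subsequence of length 7. The LCS DP gives dp[10][12] = 7, so this is optimal.

7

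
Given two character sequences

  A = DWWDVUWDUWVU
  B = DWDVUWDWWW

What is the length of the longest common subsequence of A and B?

8

Pick D [1,1], then W [3,2], then D [4,3], then V [5,4], then U [6,5], then W [7,6], then D [8,7], then W [10,10]; all 8 characters appear in both, in order. dp[12][10] = 8 confirms this is the maximum.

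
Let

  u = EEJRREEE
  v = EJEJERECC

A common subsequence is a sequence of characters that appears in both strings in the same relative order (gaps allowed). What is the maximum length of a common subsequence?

5

Let dp[i][j] be the LCS length of the first i characters of u and the first j characters of v. dp[i][j] = dp[i-1][j-1]+1 when the i-th and j-th characters match, else max(dp[i-1][j], dp[i][j-1]).
    ·  E  J  E  J  E  R  E  C  C
 ·  0  0  0  0  0  0  0  0  0  0
 E  0  1  1  1  1  1  1  1  1  1
 E  0  1  1  2  2  2  2  2  2  2
 J  0  1  2  2  3  3  3  3  3  3
 R  0  1  2  2  3  3  4  4  4  4
 R  0  1  2  2  3  3  4  4  4  4
 E  0  1  2  3  3  4  4  5  5  5
 E  0  1  2  3  3  4  4  5  5  5
 E  0  1  2  3  3  4  4  5  5  5
dp[8][9] = 5. One LCS (by backtracking along matches): EEJRE.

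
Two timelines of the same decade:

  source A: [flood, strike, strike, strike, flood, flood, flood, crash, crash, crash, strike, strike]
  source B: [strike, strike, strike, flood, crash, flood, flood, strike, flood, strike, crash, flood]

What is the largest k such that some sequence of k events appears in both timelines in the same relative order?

8

Match strike [2,1] → strike [3,2] → strike [4,3] → flood [5,4] → flood [6,6] → flood [7,7] → strike [11,8] → strike [12,10] — 8 events in the same relative order in both. dp[12][12] = 8 confirms this is the maximum.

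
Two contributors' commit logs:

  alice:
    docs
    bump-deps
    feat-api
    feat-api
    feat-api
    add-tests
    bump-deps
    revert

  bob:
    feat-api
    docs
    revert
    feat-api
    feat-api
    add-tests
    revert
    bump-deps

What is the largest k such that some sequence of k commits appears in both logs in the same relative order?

One common subsequence of length 5: docs (alice #1, bob #2), feat-api (alice #4, bob #4), feat-api (alice #5, bob #5), add-tests (alice #6, bob #6), bump-deps (alice #7, bob #8). Since dp[8][8] = 5, nothing longer is possible.

5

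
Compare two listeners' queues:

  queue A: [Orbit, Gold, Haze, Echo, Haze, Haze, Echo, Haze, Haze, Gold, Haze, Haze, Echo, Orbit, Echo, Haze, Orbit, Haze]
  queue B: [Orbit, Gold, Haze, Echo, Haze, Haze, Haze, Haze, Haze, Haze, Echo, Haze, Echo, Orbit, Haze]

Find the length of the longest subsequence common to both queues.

14

Taking Orbit [1,1], then Gold [2,2], then Haze [3,3], then Echo [4,4], then Haze [5,5], then Haze [6,6], then Haze [8,7], then Haze [9,8], then Haze [11,9], then Haze [12,10], then Echo [13,11], then Echo [15,13], then Orbit [17,14], then Haze [18,15] gives a common subsequence of length 14. Since dp[18][15] = 14, nothing longer is possible.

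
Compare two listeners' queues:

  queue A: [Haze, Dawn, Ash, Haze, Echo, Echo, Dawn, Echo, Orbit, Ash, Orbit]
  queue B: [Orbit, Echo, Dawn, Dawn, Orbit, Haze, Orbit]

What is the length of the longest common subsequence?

Pick Dawn at queue A[2]=queue B[3] → Dawn at queue A[7]=queue B[4] → Orbit at queue A[9]=queue B[5] → Orbit at queue A[11]=queue B[7]; all 4 songs appear in both, in order, and the DP table's final entry dp[11][7] is also 4, so no common subsequence is longer.

4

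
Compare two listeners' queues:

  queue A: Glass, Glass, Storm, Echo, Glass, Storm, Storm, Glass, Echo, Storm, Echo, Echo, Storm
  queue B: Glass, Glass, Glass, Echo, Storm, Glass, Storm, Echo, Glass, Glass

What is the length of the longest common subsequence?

Pick Glass [1,2] → Glass [2,3] → Echo [4,4] → Storm [7,5] → Glass [8,6] → Storm [10,7] → Echo [11,8]; all 7 songs appear in both, in order. The LCS DP gives dp[13][10] = 7, so this is optimal.

7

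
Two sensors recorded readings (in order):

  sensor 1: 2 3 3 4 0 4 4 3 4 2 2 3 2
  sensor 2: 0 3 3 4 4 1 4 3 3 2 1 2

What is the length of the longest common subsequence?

8

One common subsequence of length 8: 3 (sensor 1 #2, sensor 2 #2); then 3 (sensor 1 #3, sensor 2 #3); then 4 (sensor 1 #4, sensor 2 #4); then 4 (sensor 1 #6, sensor 2 #5); then 4 (sensor 1 #7, sensor 2 #7); then 3 (sensor 1 #8, sensor 2 #9); then 2 (sensor 1 #10, sensor 2 #10); then 2 (sensor 1 #13, sensor 2 #12). Since dp[13][12] = 8, nothing longer is possible.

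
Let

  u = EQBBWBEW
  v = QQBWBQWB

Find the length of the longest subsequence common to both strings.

5

Taking Q [2,2]; then B [3,3]; then B [4,5]; then W [5,7]; then B [6,8] gives a common subsequence of length 5, and the DP table's final entry dp[8][8] is also 5, so no common subsequence is longer.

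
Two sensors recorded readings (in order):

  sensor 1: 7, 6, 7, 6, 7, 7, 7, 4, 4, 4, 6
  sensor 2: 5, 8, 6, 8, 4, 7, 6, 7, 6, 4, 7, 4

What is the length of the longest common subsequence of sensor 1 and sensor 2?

6

Pick 7 [1,6] → 6 [2,7] → 7 [3,8] → 6 [4,9] → 7 [7,11] → 4 [10,12]; all 6 values appear in both, in order. Since dp[11][12] = 6, nothing longer is possible.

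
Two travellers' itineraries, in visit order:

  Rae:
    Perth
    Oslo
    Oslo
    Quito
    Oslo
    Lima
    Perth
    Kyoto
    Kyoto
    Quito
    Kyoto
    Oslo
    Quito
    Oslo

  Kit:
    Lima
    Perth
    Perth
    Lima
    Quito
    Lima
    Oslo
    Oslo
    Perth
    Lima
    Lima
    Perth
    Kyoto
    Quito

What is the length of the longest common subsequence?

Match Perth (Rae #1, Kit #3); then Oslo (Rae #2, Kit #7); then Oslo (Rae #3, Kit #8); then Lima (Rae #6, Kit #11); then Perth (Rae #7, Kit #12); then Kyoto (Rae #11, Kit #13); then Quito (Rae #13, Kit #14) — 7 stops in the same relative order in both. Since dp[14][14] = 7, nothing longer is possible.

7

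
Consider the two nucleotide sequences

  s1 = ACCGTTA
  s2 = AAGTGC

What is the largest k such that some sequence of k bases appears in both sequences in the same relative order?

3

Pick A [1,2], G [4,3], T [5,4]; all 3 bases appear in both, in order. dp[7][6] = 3 confirms this is the maximum.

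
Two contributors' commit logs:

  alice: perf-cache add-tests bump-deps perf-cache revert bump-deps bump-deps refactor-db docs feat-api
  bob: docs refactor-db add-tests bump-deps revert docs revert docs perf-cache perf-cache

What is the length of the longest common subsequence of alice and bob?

4

Pick add-tests (alice #2, bob #3); then bump-deps (alice #3, bob #4); then revert (alice #5, bob #7); then docs (alice #9, bob #8); all 4 commits appear in both, in order, and the DP table's final entry dp[10][10] is also 4, so no common subsequence is longer.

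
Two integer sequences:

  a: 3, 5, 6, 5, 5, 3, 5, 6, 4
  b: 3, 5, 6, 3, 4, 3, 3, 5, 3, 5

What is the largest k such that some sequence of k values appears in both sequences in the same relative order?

6

One common subsequence of length 6: 3 at a[1]=b[1], then 5 at a[2]=b[2], then 6 at a[3]=b[3], then 5 at a[5]=b[8], then 3 at a[6]=b[9], then 5 at a[7]=b[10], and the DP table's final entry dp[9][10] is also 6, so no common subsequence is longer.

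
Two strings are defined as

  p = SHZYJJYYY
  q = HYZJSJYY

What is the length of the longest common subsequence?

6

Let dp[i][j] be the LCS length of the first i characters of p and the first j characters of q. dp[i][j] = dp[i-1][j-1]+1 when the i-th and j-th characters match, else max(dp[i-1][j], dp[i][j-1]).
    ·  H  Y  Z  J  S  J  Y  Y
 ·  0  0  0  0  0  0  0  0  0
 S  0  0  0  0  0  1  1  1  1
 H  0  1  1  1  1  1  1  1  1
 Z  0  1  1  2  2  2  2  2  2
 Y  0  1  2  2  2  2  2  3  3
 J  0  1  2  2  3  3  3  3  3
 J  0  1  2  2  3  3  4  4  4
 Y  0  1  2  2  3  3  4  5  5
 Y  0  1  2  2  3  3  4  5  6
 Y  0  1  2  2  3  3  4  5  6
dp[9][8] = 6. One LCS (by backtracking along matches): HZJJYY.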